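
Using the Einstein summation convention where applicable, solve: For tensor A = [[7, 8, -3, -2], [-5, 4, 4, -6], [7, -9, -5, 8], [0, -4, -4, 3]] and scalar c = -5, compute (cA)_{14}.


Scalar multiplication: (cA)_{ij} = c * A_{ij}.
c = -5
A_{14} = -2
(cA)_{14} = -5 * -2 = 10

10


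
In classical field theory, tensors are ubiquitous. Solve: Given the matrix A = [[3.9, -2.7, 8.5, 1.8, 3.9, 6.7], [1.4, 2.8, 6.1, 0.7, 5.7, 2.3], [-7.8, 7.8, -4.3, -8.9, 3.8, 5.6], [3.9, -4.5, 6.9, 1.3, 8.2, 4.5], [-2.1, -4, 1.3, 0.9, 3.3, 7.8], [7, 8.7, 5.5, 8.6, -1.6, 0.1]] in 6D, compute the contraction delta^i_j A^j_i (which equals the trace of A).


The contraction (trace) of a rank-2 tensor is the sum of its diagonal elements.
Diagonal entries: A[1,1] = 3.9, A[2,2] = 2.8, A[3,3] = -4.3, A[4,4] = 1.3, A[5,5] = 3.3, A[6,6] = 0.1
Tr(A) = 3.9 + 2.8 + -4.3 + 1.3 + 3.3 + 0.1 = 7.1

7.1


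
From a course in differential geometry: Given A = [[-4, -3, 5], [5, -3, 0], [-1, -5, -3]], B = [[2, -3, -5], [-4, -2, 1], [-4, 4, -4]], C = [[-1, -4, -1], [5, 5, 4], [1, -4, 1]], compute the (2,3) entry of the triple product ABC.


(ABC)_{23} = sum_m (AB)_{2m} C_{m3}. First compute row 2 of AB.
(AB)_{21} = 5*2 + -3*-4 + 0*-4 = 22
(AB)_{22} = 5*-3 + -3*-2 + 0*4 = -9
(AB)_{23} = 5*-5 + -3*1 + 0*-4 = -28
Now contract with column 3 of C:
(AB)_{21} * C_{13} = 22 * -1 = -22
(AB)_{22} * C_{23} = -9 * 4 = -36
(AB)_{23} * C_{33} = -28 * 1 = -28
(ABC)_{23} = -22 + -36 + -28 = -86

-86


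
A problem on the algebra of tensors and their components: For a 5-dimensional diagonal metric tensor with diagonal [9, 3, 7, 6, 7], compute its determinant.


For a diagonal metric, the determinant is the product of diagonal entries.
Diagonal entries: 9, 3, 7, 6, 7
det(g) = 9 * 3 * 7 * 6 * 7 = 7938

7938


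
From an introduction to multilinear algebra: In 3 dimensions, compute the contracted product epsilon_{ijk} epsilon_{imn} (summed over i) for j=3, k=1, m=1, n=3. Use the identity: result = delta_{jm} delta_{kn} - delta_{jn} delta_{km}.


Using the identity: epsilon_{ijk} epsilon_{imn} = delta_{jm} delta_{kn} - delta_{jn} delta_{km}.
delta_{31} = 0
delta_{13} = 0
delta_{33} = 1
delta_{11} = 1
Result = 0 * 0 - 1 * 1 = 0 - 1 = -1

-1


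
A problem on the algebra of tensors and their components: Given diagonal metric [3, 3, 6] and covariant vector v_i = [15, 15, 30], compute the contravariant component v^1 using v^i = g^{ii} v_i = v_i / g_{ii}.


To raise an index with a diagonal metric: v^i = v_i / g_{ii}.
For index 1: v_1 = 15, g_{11} = 3
v^1 = 15 / 3 = 5

5


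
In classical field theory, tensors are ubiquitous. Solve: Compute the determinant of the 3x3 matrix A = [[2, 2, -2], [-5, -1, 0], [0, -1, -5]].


Expanding along the first row, det(A) = a11*M_11 - a12*M_12 + a13*M_13, where M_1j is the (1,j) minor.
Minor M_11 = -1*-5 - 0*-1 = 5
Minor M_12 = -5*-5 - 0*0 = 25
Minor M_13 = -5*-1 - -1*0 = 5
det = 2*(5) - 2*(25) + -2*(5)
    = 10 - 50 + -10
    = -50

-50


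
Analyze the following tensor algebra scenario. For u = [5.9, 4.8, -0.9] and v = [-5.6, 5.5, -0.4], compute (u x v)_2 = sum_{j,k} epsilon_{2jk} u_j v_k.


(u x v)_2 = sum_{j,k} epsilon_{2jk} u_j v_k. Only permutations of (1,2,3) contribute; the two non-zero terms are:
eps_{213} u_1 v_3 = -1 * 5.9 * -0.4 = 2.36
eps_{231} u_3 v_1 = 1 * -0.9 * -5.6 = 5.04
(u x v)_2 = 7.4

7.4


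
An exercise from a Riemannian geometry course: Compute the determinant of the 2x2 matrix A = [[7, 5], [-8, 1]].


For a 2x2 matrix [[a, b], [c, d]], det = a*d - b*c.
a = 7, b = 5, c = -8, d = 1
a*d = 7 * 1 = 7
b*c = 5 * -8 = -40
det = 7 - -40 = 47

47


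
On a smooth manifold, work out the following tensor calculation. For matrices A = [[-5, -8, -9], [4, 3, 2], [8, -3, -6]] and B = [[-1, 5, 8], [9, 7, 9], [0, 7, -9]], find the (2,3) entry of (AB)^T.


(AB)^T_{ij} = (AB)_{ji} = sum_k A_{jk} B_{ki}.
For i=2, j=3 we need (AB)_{32}:
A_{31} * B_{12} = 8 * 5 = 40
A_{32} * B_{22} = -3 * 7 = -21
A_{33} * B_{32} = -6 * 7 = -42
Sum = 40 + -21 + -42 = -23

-23


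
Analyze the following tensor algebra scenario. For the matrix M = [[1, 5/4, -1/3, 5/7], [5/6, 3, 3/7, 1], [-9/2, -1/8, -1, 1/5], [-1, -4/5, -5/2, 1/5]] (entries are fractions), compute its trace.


The trace is the sum of diagonal entries.
Diagonal: M[1,1] = 1, M[2,2] = 3, M[3,3] = -1, M[4,4] = 1/5
Tr(M) = 1 + 3 + -1 + 1/5
Computing step by step:
After adding M[1,1]: 1
After adding M[2,2]: 4
After adding M[3,3]: 3
After adding M[4,4]: 16/5
Tr(M) = 16/5

16/5


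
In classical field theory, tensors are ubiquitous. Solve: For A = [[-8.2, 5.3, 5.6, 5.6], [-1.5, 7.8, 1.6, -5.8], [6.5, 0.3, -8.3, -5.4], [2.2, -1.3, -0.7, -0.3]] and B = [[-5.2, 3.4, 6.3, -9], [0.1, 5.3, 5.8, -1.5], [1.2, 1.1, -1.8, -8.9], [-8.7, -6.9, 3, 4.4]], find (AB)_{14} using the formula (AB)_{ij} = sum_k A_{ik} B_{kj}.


(AB)_{ij} = sum_k A_{ik} B_{kj}.
For i=1, j=4:
A_{11} * B_{14} = -8.2 * -9 = 73.8
A_{12} * B_{24} = 5.3 * -1.5 = -7.95
A_{13} * B_{34} = 5.6 * -8.9 = -49.84
A_{14} * B_{44} = 5.6 * 4.4 = 24.64
Sum = 73.8 + -7.95 + -49.84 + 24.64 = 40.65

40.65


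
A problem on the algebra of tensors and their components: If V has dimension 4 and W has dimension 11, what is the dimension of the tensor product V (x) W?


The dimension of a tensor product is the product of dimensions.
dim(V) = 4, dim(W) = 11
dim(V (x) W) = 4 * 11 = 44

44


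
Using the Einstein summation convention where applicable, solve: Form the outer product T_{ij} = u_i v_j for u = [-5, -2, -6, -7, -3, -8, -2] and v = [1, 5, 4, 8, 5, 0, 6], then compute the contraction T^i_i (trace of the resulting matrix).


The outer product gives T_{ij} = u_i v_j.
The trace (contraction) is Tr(T) = sum_i T_{ii} = sum_i u_i v_i.
Diagonal entries:
T_{11} = u_1 * v_1 = -5 * 1 = -5
T_{22} = u_2 * v_2 = -2 * 5 = -10
T_{33} = u_3 * v_3 = -6 * 4 = -24
T_{44} = u_4 * v_4 = -7 * 8 = -56
T_{55} = u_5 * v_5 = -3 * 5 = -15
T_{66} = u_6 * v_6 = -8 * 0 = 0
T_{77} = u_7 * v_7 = -2 * 6 = -12
Tr(T) = -5 + -10 + -24 + -56 + -15 + 0 + -12 = -122

-122


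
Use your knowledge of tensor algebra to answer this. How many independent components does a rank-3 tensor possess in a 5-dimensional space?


The number of components of a rank-r tensor in d dimensions is d^r.
Here d = 5 and r = 3.
5^3 = 125

125


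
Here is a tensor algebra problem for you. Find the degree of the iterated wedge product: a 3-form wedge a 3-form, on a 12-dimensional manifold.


The degree of a wedge product is the sum of the degrees of the individual forms.
Degrees: 3, 3
Total degree = 3 + 3 = 6

6


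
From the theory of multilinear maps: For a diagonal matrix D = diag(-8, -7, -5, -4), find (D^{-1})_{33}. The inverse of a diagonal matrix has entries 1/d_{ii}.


For a diagonal matrix, the inverse has entries (D^{-1})_{ii} = 1/d_{ii}.
The diagonal entries are: d_{11} = -8, d_{22} = -7, d_{33} = -5, d_{44} = -4
We need (D^{-1})_{33} = 1/d_{33} = 1/-5 = -1/5

-1/5


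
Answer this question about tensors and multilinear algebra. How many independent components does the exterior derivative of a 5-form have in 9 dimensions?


The exterior derivative of a p-form is a (p+1)-form.
Its number of independent components is C(n, p+1).
n = 9, p+1 = 6
C(9, 6) = 84

84


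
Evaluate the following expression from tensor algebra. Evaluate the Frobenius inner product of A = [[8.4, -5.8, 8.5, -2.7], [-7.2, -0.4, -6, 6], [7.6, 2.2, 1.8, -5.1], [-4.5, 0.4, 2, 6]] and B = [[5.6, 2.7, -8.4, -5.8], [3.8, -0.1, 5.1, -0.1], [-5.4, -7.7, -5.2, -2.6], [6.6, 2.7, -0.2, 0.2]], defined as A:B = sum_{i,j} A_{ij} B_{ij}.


A:B = sum over all i,j of A_{ij} * B_{ij}.
Row 1: 8.4*5.6=47.04, -5.8*2.7=-15.66, 8.5*-8.4=-71.4, -2.7*-5.8=15.66 => row sum = -24.36
Row 2: -7.2*3.8=-27.36, -0.4*-0.1=0.04, -6*5.1=-30.6, 6*-0.1=-0.6 => row sum = -58.52
Row 3: 7.6*-5.4=-41.04, 2.2*-7.7=-16.94, 1.8*-5.2=-9.36, -5.1*-2.6=13.26 => row sum = -54.08
Row 4: -4.5*6.6=-29.7, 0.4*2.7=1.08, 2*-0.2=-0.4, 6*0.2=1.2 => row sum = -27.82
Total = -24.36 + -58.52 + -54.08 + -27.82 = -164.78

-164.78


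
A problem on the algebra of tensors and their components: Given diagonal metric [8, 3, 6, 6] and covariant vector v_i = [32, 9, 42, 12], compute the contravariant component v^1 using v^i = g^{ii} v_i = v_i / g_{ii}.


To raise an index with a diagonal metric: v^i = v_i / g_{ii}.
For index 1: v_1 = 32, g_{11} = 8
v^1 = 32 / 8 = 4

4


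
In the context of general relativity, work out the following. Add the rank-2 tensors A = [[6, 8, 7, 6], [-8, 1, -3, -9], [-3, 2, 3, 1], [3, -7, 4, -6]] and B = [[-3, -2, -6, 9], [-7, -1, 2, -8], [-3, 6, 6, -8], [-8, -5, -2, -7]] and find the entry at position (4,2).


Tensor addition is component-wise: (A + B)_{ij} = A_{ij} + B_{ij}.
A_{42} = -7
B_{42} = -5
(A + B)_{42} = -7 + -5 = -12

-12


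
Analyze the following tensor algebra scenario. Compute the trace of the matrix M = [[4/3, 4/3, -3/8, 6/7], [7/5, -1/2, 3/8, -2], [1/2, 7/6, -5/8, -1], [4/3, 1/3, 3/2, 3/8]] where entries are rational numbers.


The trace is the sum of diagonal entries.
Diagonal: M[1,1] = 4/3, M[2,2] = -1/2, M[3,3] = -5/8, M[4,4] = 3/8
Tr(M) = 4/3 + -1/2 + -5/8 + 3/8
Computing step by step:
After adding M[1,1]: 4/3
After adding M[2,2]: 5/6
After adding M[3,3]: 5/24
After adding M[4,4]: 7/12
Tr(M) = 7/12

7/12


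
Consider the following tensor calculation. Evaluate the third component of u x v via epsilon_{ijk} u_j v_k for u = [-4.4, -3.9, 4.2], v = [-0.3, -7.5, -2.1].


(u x v)_3 = sum_{j,k} epsilon_{3jk} u_j v_k. Only permutations of (1,2,3) contribute; the two non-zero terms are:
eps_{312} u_1 v_2 = 1 * -4.4 * -7.5 = 33
eps_{321} u_2 v_1 = -1 * -3.9 * -0.3 = -1.17
(u x v)_3 = 31.83

31.83


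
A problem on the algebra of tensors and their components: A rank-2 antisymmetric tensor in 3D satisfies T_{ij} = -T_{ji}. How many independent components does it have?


An antisymmetric rank-2 tensor satisfies A_{ij} = -A_{ji}, so diagonal entries are zero.
The independent components are the upper-triangular entries: C(n, 2) = n(n-1)/2.
n = 3
C(3, 2) = 3 * 2 / 2 = 6 / 2 = 3

3


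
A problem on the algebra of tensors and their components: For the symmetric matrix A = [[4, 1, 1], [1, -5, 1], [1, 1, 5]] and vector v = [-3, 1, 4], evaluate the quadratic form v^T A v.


First compute Av:
(Av)_1 = 4*-3 + 1*1 + 1*4 = -7
(Av)_2 = 1*-3 + -5*1 + 1*4 = -4
(Av)_3 = 1*-3 + 1*1 + 5*4 = 18
Av = [-7, -4, 18]
Then v^T (Av) = -3*-7 + 1*-4 + 4*18
= 21 + -4 + 72 = 89

89


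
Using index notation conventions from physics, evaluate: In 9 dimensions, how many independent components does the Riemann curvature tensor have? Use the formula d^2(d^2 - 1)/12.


The Riemann tensor in d dimensions has d^2(d^2 - 1)/12 independent components.
d = 9, so d^2 = 81
d^2 - 1 = 80
d^2(d^2 - 1) = 81 * 80 = 6480
Divide by 12: 6480 / 12 = 540

540


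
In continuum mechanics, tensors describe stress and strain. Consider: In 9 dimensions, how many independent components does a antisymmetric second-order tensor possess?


A antisymmetric rank-2 tensor in d dimensions has d(d-1)/2 independent components.
d = 9
d(d-1)/2 = 9 * 8 / 2 = 72 / 2 = 36

36


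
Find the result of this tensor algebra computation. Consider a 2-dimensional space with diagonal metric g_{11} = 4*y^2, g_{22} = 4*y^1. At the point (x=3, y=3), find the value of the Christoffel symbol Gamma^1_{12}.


For a diagonal metric, Gamma^k_{ij} = (1/2) g^{kk} (dg_{ik}/dx_j + dg_{jk}/dx_i - dg_{ij}/dx_k).
The metric is diagonal, so g_{ab} = 0 for a != b.
At the given point: g_{11} = 36, g_{22} = 12
g^{11} = 1/36
dg_{11}/dx_2 = dg_{11}/dx_2 = 24
dg_{21}/dx_1 = 0 (off-diagonal)
dg_{12}/dx_1 = 0 (off-diagonal)
Numerator = 24 + 0 - 0 = 24
Gamma^1_{12} = 24 / (2 * 36) = 1/3

1/3


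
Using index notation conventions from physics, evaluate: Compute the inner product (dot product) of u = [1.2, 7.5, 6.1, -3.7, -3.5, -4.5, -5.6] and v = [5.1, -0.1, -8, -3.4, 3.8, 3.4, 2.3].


The inner product u . v = sum of u_i * v_i.
Term-by-term: 1.2 * 5.1, 7.5 * -0.1, 6.1 * -8, -3.7 * -3.4, -3.5 * 3.8, -4.5 * 3.4, -5.6 * 2.3
Products: 6.12, -0.75, -48.8, 12.58, -13.3, -15.3, -12.88
Sum = 6.12 + -0.75 + -48.8 + 12.58 + -13.3 + -15.3 + -12.88 = -72.33

-72.33


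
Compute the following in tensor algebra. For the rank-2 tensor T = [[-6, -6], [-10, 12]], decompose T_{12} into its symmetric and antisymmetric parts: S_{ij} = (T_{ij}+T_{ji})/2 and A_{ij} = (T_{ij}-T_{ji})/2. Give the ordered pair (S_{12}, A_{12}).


T_{12} = -6
T_{21} = -10
S_{12} = (-6 + -10)/2 = -16/2 = -8
A_{12} = (-6 - -10)/2 = 4/2 = 2
Check: S + A = -8 + 2 = -6 = T_{12}.

(-8, 2)


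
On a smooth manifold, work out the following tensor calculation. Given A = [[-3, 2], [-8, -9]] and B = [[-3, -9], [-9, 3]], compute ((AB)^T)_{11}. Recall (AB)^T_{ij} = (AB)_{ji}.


(AB)^T_{ij} = (AB)_{ji} = sum_k A_{jk} B_{ki}.
For i=1, j=1 we need (AB)_{11}:
A_{11} * B_{11} = -3 * -3 = 9
A_{12} * B_{21} = 2 * -9 = -18
Sum = 9 + -18 = -9

-9


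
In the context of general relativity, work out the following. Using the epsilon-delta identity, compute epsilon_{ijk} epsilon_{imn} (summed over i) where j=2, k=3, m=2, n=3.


Using the identity: epsilon_{ijk} epsilon_{imn} = delta_{jm} delta_{kn} - delta_{jn} delta_{km}.
delta_{22} = 1
delta_{33} = 1
delta_{23} = 0
delta_{32} = 0
Result = 1 * 1 - 0 * 0 = 1 - 0 = 1

1


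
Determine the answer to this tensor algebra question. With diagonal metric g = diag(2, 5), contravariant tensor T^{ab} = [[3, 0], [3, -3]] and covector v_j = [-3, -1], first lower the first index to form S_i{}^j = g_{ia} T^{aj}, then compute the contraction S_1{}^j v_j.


Step 1: lower the first index. For a diagonal metric, g_{ia} T^{aj} = g_{ii} T^{ij} (no sum on i).
g_{11} = 2
S_1{}^1 = 2 * T^{11} = 2 * 3 = 6
S_1{}^2 = 2 * T^{12} = 2 * 0 = 0
Step 2: contract S_1{}^j with v_j.
S_1{}^1 * v_1 = 6 * -3 = -18
S_1{}^2 * v_2 = 0 * -1 = 0
Result = -18 + 0 = -18

-18


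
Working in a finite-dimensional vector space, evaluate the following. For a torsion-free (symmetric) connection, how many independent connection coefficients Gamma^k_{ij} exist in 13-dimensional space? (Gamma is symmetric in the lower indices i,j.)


Christoffel symbols Gamma^k_{ij} are symmetric in i,j, so there are d * d(d+1)/2 independent symbols.
d = 13
d(d+1)/2 = 13 * 14 / 2 = 91
Total = 13 * 91 = 1183

1183


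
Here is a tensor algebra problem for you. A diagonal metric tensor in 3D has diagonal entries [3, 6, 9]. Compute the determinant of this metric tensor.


For a diagonal metric, the determinant is the product of diagonal entries.
Diagonal entries: 3, 6, 9
det(g) = 3 * 6 * 9 = 162

162


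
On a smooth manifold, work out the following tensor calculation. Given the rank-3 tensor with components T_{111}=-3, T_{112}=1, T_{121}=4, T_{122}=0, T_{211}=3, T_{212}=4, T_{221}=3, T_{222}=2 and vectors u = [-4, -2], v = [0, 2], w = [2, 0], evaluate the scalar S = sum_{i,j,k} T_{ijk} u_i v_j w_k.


S = sum over i,j,k of T_{ijk} u_i v_j w_k. Expanding all 8 terms:
T_{111}*u_1*v_1*w_1 = -3*-4*0*2 = 0  (running total: 0)
T_{112}*u_1*v_1*w_2 = 1*-4*0*0 = 0  (running total: 0)
T_{121}*u_1*v_2*w_1 = 4*-4*2*2 = -64  (running total: -64)
T_{122}*u_1*v_2*w_2 = 0*-4*2*0 = 0  (running total: -64)
T_{211}*u_2*v_1*w_1 = 3*-2*0*2 = 0  (running total: -64)
T_{212}*u_2*v_1*w_2 = 4*-2*0*0 = 0  (running total: -64)
T_{221}*u_2*v_2*w_1 = 3*-2*2*2 = -24  (running total: -88)
T_{222}*u_2*v_2*w_2 = 2*-2*2*0 = 0  (running total: -88)
S = -88

-88


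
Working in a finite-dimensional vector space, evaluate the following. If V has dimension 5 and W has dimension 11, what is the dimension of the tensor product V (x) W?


The dimension of a tensor product is the product of dimensions.
dim(V) = 5, dim(W) = 11
dim(V (x) W) = 5 * 11 = 55

55


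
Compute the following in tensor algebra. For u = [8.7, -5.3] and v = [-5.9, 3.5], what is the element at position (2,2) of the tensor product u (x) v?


The outer product entry T_{ij} = u_i * v_j.
We need i=2, j=2.
u_2 = -5.3, v_2 = 3.5
T_{2,2} = -5.3 * 3.5 = -18.55

-18.55


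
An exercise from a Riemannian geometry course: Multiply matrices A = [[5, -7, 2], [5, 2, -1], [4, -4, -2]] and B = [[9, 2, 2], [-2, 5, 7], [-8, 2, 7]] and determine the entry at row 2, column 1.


(AB)_{ij} = sum_k A_{ik} B_{kj}.
For i=2, j=1:
A_{21} * B_{11} = 5 * 9 = 45
A_{22} * B_{21} = 2 * -2 = -4
A_{23} * B_{31} = -1 * -8 = 8
Sum = 45 + -4 + 8 = 49

49


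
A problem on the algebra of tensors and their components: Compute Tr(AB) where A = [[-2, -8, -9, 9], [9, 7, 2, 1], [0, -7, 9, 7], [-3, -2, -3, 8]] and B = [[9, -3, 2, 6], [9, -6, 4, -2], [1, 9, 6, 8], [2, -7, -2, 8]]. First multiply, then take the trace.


Tr(AB) = sum_i (AB)_{ii} where (AB)_{ii} = sum_k A_{ik} B_{ki}.
(AB)_{11} = -2*9 + -8*9 + -9*1 + 9*2 = -81
(AB)_{22} = 9*-3 + 7*-6 + 2*9 + 1*-7 = -58
(AB)_{33} = 0*2 + -7*4 + 9*6 + 7*-2 = 12
(AB)_{44} = -3*6 + -2*-2 + -3*8 + 8*8 = 26
Tr(AB) = -81 + -58 + 12 + 26 = -101

-101


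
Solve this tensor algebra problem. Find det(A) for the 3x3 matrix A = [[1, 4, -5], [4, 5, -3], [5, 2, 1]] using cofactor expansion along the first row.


Expanding along the first row, det(A) = a11*M_11 - a12*M_12 + a13*M_13, where M_1j is the (1,j) minor.
Minor M_11 = 5*1 - -3*2 = 11
Minor M_12 = 4*1 - -3*5 = 19
Minor M_13 = 4*2 - 5*5 = -17
det = 1*(11) - 4*(19) + -5*(-17)
    = 11 - 76 + 85
    = 20

20


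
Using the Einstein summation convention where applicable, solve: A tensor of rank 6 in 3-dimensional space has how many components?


The number of components of a rank-r tensor in d dimensions is d^r.
Here d = 3 and r = 6.
3^6 = 729

729


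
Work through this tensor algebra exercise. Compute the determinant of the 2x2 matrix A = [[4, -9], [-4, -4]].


For a 2x2 matrix [[a, b], [c, d]], det = a*d - b*c.
a = 4, b = -9, c = -4, d = -4
a*d = 4 * -4 = -16
b*c = -9 * -4 = 36
det = -16 - 36 = -52

-52


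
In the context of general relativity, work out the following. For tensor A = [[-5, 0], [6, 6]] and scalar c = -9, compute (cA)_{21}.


Scalar multiplication: (cA)_{ij} = c * A_{ij}.
c = -9
A_{21} = 6
(cA)_{21} = -9 * 6 = -54

-54


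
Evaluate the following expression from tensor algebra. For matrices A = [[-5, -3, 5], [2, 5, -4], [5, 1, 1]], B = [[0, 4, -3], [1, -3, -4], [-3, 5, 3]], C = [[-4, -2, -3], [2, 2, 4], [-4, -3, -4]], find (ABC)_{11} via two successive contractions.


(ABC)_{11} = sum_m (AB)_{1m} C_{m1}. First compute row 1 of AB.
(AB)_{11} = -5*0 + -3*1 + 5*-3 = -18
(AB)_{12} = -5*4 + -3*-3 + 5*5 = 14
(AB)_{13} = -5*-3 + -3*-4 + 5*3 = 42
Now contract with column 1 of C:
(AB)_{11} * C_{11} = -18 * -4 = 72
(AB)_{12} * C_{21} = 14 * 2 = 28
(AB)_{13} * C_{31} = 42 * -4 = -168
(ABC)_{11} = 72 + 28 + -168 = -68

-68


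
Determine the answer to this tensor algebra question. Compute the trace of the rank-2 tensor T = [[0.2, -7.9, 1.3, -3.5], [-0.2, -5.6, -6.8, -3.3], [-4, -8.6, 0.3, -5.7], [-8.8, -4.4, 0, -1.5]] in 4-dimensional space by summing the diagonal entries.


The contraction (trace) of a rank-2 tensor is the sum of its diagonal elements.
Diagonal entries: A[1,1] = 0.2, A[2,2] = -5.6, A[3,3] = 0.3, A[4,4] = -1.5
Tr(A) = 0.2 + -5.6 + 0.3 + -1.5 = -6.6

-6.6


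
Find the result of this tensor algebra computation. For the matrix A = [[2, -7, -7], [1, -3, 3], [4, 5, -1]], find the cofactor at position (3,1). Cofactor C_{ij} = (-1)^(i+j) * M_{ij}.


To find cofactor C_{31}, delete row 3 and column 1.
The resulting 2x2 submatrix is: [[-7, -7], [-3, 3]]
Minor M_{31} = -7*3 - -7*-3
  = -21 - 21 = -42
Sign = (-1)^(3+1) = (-1)^4 = 1
Cofactor C_{31} = 1 * -42 = -42

-42


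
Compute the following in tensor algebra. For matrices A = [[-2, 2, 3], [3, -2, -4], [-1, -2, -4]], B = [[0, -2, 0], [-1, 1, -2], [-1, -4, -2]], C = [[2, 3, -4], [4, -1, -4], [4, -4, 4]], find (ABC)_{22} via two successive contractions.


(ABC)_{22} = sum_m (AB)_{2m} C_{m2}. First compute row 2 of AB.
(AB)_{21} = 3*0 + -2*-1 + -4*-1 = 6
(AB)_{22} = 3*-2 + -2*1 + -4*-4 = 8
(AB)_{23} = 3*0 + -2*-2 + -4*-2 = 12
Now contract with column 2 of C:
(AB)_{21} * C_{12} = 6 * 3 = 18
(AB)_{22} * C_{22} = 8 * -1 = -8
(AB)_{23} * C_{32} = 12 * -4 = -48
(ABC)_{22} = 18 + -8 + -48 = -38

-38


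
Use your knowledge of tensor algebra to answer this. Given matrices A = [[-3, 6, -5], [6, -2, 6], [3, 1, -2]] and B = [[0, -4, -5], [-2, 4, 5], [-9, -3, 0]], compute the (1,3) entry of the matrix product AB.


(AB)_{ij} = sum_k A_{ik} B_{kj}.
For i=1, j=3:
A_{11} * B_{13} = -3 * -5 = 15
A_{12} * B_{23} = 6 * 5 = 30
A_{13} * B_{33} = -5 * 0 = 0
Sum = 15 + 30 + 0 = 45

45


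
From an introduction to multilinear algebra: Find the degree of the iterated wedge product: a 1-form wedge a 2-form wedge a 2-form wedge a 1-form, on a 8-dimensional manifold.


The degree of a wedge product is the sum of the degrees of the individual forms.
Degrees: 1, 2, 2, 1
Total degree = 1 + 2 + 2 + 1 = 6

6


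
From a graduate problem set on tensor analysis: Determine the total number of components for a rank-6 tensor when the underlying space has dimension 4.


The number of components of a rank-r tensor in d dimensions is d^r.
Here d = 4 and r = 6.
4^6 = 4096

4096


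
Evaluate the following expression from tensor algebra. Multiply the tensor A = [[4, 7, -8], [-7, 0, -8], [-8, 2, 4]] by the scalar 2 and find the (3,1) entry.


Scalar multiplication: (cA)_{ij} = c * A_{ij}.
c = 2
A_{31} = -8
(cA)_{31} = 2 * -8 = -16

-16


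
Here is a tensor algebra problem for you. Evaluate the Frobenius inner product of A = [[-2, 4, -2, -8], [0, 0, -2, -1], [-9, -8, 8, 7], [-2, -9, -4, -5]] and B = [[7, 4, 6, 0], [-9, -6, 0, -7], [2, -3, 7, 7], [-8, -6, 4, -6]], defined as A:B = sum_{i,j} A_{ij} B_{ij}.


A:B = sum over all i,j of A_{ij} * B_{ij}.
Row 1: -2*7=-14, 4*4=16, -2*6=-12, -8*0=0 => row sum = -10
Row 2: 0*-9=0, 0*-6=0, -2*0=0, -1*-7=7 => row sum = 7
Row 3: -9*2=-18, -8*-3=24, 8*7=56, 7*7=49 => row sum = 111
Row 4: -2*-8=16, -9*-6=54, -4*4=-16, -5*-6=30 => row sum = 84
Total = -10 + 7 + 111 + 84 = 192

192


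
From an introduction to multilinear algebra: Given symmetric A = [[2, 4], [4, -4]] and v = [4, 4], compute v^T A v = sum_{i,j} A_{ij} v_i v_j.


First compute Av:
(Av)_1 = 2*4 + 4*4 = 24
(Av)_2 = 4*4 + -4*4 = 0
Av = [24, 0]
Then v^T (Av) = 4*24 + 4*0
= 96 + 0 = 96

96


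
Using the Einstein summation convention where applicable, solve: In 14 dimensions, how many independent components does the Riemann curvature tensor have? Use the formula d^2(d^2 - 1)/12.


The Riemann tensor in d dimensions has d^2(d^2 - 1)/12 independent components.
d = 14, so d^2 = 196
d^2 - 1 = 195
d^2(d^2 - 1) = 196 * 195 = 38220
Divide by 12: 38220 / 12 = 3185

3185


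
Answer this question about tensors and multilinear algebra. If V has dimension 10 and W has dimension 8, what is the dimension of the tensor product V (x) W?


The dimension of a tensor product is the product of dimensions.
dim(V) = 10, dim(W) = 8
dim(V (x) W) = 10 * 8 = 80

80


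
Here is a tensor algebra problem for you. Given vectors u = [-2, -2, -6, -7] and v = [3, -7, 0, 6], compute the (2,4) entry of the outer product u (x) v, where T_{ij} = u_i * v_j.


The outer product entry T_{ij} = u_i * v_j.
We need i=2, j=4.
u_2 = -2, v_4 = 6
T_{2,4} = -2 * 6 = -12

-12


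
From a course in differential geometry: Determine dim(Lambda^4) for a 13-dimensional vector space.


The dimension of the space of p-forms on an n-dimensional space is C(n, p).
n = 13, p = 4
C(13, 4) = 13! / (4! * 9!) = 715

715


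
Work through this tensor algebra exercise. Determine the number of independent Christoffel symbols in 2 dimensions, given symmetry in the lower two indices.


Christoffel symbols Gamma^k_{ij} are symmetric in i,j, so there are d * d(d+1)/2 independent symbols.
d = 2
d(d+1)/2 = 2 * 3 / 2 = 3
Total = 2 * 3 = 6

6


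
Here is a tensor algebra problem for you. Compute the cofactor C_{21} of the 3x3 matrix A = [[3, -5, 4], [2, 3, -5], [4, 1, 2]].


To find cofactor C_{21}, delete row 2 and column 1.
The resulting 2x2 submatrix is: [[-5, 4], [1, 2]]
Minor M_{21} = -5*2 - 4*1
  = -10 - 4 = -14
Sign = (-1)^(2+1) = (-1)^3 = -1
Cofactor C_{21} = -1 * -14 = 14

14


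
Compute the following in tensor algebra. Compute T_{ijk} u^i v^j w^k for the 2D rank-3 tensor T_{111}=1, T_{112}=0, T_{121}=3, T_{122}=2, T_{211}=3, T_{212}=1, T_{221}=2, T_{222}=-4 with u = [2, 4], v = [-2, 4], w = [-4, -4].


S = sum over i,j,k of T_{ijk} u_i v_j w_k. Expanding all 8 terms:
T_{111}*u_1*v_1*w_1 = 1*2*-2*-4 = 16  (running total: 16)
T_{112}*u_1*v_1*w_2 = 0*2*-2*-4 = 0  (running total: 16)
T_{121}*u_1*v_2*w_1 = 3*2*4*-4 = -96  (running total: -80)
T_{122}*u_1*v_2*w_2 = 2*2*4*-4 = -64  (running total: -144)
T_{211}*u_2*v_1*w_1 = 3*4*-2*-4 = 96  (running total: -48)
T_{212}*u_2*v_1*w_2 = 1*4*-2*-4 = 32  (running total: -16)
T_{221}*u_2*v_2*w_1 = 2*4*4*-4 = -128  (running total: -144)
T_{222}*u_2*v_2*w_2 = -4*4*4*-4 = 256  (running total: 112)
S = 112

112


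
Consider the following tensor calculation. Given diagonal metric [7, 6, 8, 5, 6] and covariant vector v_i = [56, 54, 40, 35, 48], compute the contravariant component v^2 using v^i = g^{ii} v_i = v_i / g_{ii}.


To raise an index with a diagonal metric: v^i = v_i / g_{ii}.
For index 2: v_2 = 54, g_{22} = 6
v^2 = 54 / 6 = 9

9


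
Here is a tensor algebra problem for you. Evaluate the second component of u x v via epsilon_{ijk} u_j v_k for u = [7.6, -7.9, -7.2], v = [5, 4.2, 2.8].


(u x v)_2 = sum_{j,k} epsilon_{2jk} u_j v_k. Only permutations of (1,2,3) contribute; the two non-zero terms are:
eps_{213} u_1 v_3 = -1 * 7.6 * 2.8 = -21.28
eps_{231} u_3 v_1 = 1 * -7.2 * 5 = -36
(u x v)_2 = -57.28

-57.28


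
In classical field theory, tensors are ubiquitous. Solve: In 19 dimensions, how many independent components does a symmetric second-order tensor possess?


A symmetric rank-2 tensor in d dimensions has d(d+1)/2 independent components.
d = 19
d(d+1)/2 = 19 * 20 / 2 = 380 / 2 = 190

190


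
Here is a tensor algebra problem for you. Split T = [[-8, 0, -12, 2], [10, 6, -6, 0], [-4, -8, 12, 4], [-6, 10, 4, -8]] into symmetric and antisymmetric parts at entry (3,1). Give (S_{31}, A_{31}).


T_{31} = -4
T_{13} = -12
S_{31} = (-4 + -12)/2 = -16/2 = -8
A_{31} = (-4 - -12)/2 = 8/2 = 4
Check: S + A = -8 + 4 = -4 = T_{31}.

(-8, 4)


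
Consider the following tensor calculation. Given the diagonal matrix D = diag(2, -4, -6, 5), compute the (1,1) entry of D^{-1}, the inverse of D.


For a diagonal matrix, the inverse has entries (D^{-1})_{ii} = 1/d_{ii}.
The diagonal entries are: d_{11} = 2, d_{22} = -4, d_{33} = -6, d_{44} = 5
We need (D^{-1})_{11} = 1/d_{11} = 1/2 = 1/2

1/2


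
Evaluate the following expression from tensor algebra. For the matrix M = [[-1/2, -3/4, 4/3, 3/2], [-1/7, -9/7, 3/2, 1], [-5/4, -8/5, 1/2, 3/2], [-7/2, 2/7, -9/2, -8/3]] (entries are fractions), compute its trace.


The trace is the sum of diagonal entries.
Diagonal: M[1,1] = -1/2, M[2,2] = -9/7, M[3,3] = 1/2, M[4,4] = -8/3
Tr(M) = -1/2 + -9/7 + 1/2 + -8/3
Computing step by step:
After adding M[1,1]: -1/2
After adding M[2,2]: -25/14
After adding M[3,3]: -9/7
After adding M[4,4]: -83/21
Tr(M) = -83/21

-83/21


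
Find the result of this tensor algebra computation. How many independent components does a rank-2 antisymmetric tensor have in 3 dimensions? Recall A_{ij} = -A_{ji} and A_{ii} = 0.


An antisymmetric rank-2 tensor satisfies A_{ij} = -A_{ji}, so diagonal entries are zero.
The independent components are the upper-triangular entries: C(n, 2) = n(n-1)/2.
n = 3
C(3, 2) = 3 * 2 / 2 = 6 / 2 = 3

3


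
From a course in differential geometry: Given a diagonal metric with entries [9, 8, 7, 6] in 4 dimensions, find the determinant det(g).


For a diagonal metric, the determinant is the product of diagonal entries.
Diagonal entries: 9, 8, 7, 6
det(g) = 9 * 8 * 7 * 6 = 3024

3024


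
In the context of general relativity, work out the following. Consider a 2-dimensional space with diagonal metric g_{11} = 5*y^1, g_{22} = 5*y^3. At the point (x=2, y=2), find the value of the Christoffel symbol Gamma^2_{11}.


For a diagonal metric, Gamma^k_{ij} = (1/2) g^{kk} (dg_{ik}/dx_j + dg_{jk}/dx_i - dg_{ij}/dx_k).
The metric is diagonal, so g_{ab} = 0 for a != b.
At the given point: g_{11} = 10, g_{22} = 40
g^{22} = 1/40
dg_{12}/dx_1 = 0 (off-diagonal)
dg_{12}/dx_1 = 0 (off-diagonal)
dg_{11}/dx_2 = dg_{11}/dx_2 = 5
Numerator = 0 + 0 - 5 = -5
Gamma^2_{11} = -5 / (2 * 40) = -1/16

-1/16


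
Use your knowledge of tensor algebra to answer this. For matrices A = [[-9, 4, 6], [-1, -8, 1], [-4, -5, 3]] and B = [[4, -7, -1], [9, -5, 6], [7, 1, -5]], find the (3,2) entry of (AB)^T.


(AB)^T_{ij} = (AB)_{ji} = sum_k A_{jk} B_{ki}.
For i=3, j=2 we need (AB)_{23}:
A_{21} * B_{13} = -1 * -1 = 1
A_{22} * B_{23} = -8 * 6 = -48
A_{23} * B_{33} = 1 * -5 = -5
Sum = 1 + -48 + -5 = -52

-52


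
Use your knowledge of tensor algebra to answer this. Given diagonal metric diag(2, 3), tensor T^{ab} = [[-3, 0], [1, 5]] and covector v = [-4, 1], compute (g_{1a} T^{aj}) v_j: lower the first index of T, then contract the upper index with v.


Step 1: lower the first index. For a diagonal metric, g_{ia} T^{aj} = g_{ii} T^{ij} (no sum on i).
g_{11} = 2
S_1{}^1 = 2 * T^{11} = 2 * -3 = -6
S_1{}^2 = 2 * T^{12} = 2 * 0 = 0
Step 2: contract S_1{}^j with v_j.
S_1{}^1 * v_1 = -6 * -4 = 24
S_1{}^2 * v_2 = 0 * 1 = 0
Result = 24 + 0 = 24

24


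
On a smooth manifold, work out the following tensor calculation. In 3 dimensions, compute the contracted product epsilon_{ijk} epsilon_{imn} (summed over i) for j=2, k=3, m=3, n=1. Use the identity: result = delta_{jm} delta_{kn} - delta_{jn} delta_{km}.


Using the identity: epsilon_{ijk} epsilon_{imn} = delta_{jm} delta_{kn} - delta_{jn} delta_{km}.
delta_{23} = 0
delta_{31} = 0
delta_{21} = 0
delta_{33} = 1
Result = 0 * 0 - 0 * 1 = 0 - 0 = 0

0


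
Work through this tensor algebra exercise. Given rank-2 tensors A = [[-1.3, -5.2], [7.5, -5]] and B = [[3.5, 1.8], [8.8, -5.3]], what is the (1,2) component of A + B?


Tensor addition is component-wise: (A + B)_{ij} = A_{ij} + B_{ij}.
A_{12} = -5.2
B_{12} = 1.8
(A + B)_{12} = -5.2 + 1.8 = -3.4

-3.4


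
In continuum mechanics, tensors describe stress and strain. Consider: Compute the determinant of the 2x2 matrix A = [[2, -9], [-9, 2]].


For a 2x2 matrix [[a, b], [c, d]], det = a*d - b*c.
a = 2, b = -9, c = -9, d = 2
a*d = 2 * 2 = 4
b*c = -9 * -9 = 81
det = 4 - 81 = -77

-77


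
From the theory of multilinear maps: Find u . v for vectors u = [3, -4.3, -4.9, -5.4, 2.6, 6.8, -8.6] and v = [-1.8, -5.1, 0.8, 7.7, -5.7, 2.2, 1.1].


The inner product u . v = sum of u_i * v_i.
Term-by-term: 3 * -1.8, -4.3 * -5.1, -4.9 * 0.8, -5.4 * 7.7, 2.6 * -5.7, 6.8 * 2.2, -8.6 * 1.1
Products: -5.4, 21.93, -3.92, -41.58, -14.82, 14.96, -9.46
Sum = -5.4 + 21.93 + -3.92 + -41.58 + -14.82 + 14.96 + -9.46 = -38.29

-38.29


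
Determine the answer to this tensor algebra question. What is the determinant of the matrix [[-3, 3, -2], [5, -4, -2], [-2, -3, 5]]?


Expanding along the first row, det(A) = a11*M_11 - a12*M_12 + a13*M_13, where M_1j is the (1,j) minor.
Minor M_11 = -4*5 - -2*-3 = -26
Minor M_12 = 5*5 - -2*-2 = 21
Minor M_13 = 5*-3 - -4*-2 = -23
det = -3*(-26) - 3*(21) + -2*(-23)
    = 78 - 63 + 46
    = 61

61


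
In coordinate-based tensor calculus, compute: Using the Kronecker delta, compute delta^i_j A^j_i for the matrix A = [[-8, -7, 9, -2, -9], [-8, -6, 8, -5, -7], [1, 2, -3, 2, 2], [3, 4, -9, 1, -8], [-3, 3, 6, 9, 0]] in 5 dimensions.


The contraction (trace) of a rank-2 tensor is the sum of its diagonal elements.
Diagonal entries: A[1,1] = -8, A[2,2] = -6, A[3,3] = -3, A[4,4] = 1, A[5,5] = 0
Tr(A) = -8 + -6 + -3 + 1 + 0 = -16

-16


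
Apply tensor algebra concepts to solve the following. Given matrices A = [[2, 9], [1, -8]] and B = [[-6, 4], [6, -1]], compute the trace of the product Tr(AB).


Tr(AB) = sum_i (AB)_{ii} where (AB)_{ii} = sum_k A_{ik} B_{ki}.
(AB)_{11} = 2*-6 + 9*6 = 42
(AB)_{22} = 1*4 + -8*-1 = 12
Tr(AB) = 42 + 12 = 54

54


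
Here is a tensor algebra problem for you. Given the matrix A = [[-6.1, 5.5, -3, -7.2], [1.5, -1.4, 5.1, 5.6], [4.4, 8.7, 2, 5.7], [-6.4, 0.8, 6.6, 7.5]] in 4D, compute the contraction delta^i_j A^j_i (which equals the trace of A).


The contraction (trace) of a rank-2 tensor is the sum of its diagonal elements.
Diagonal entries: A[1,1] = -6.1, A[2,2] = -1.4, A[3,3] = 2, A[4,4] = 7.5
Tr(A) = -6.1 + -1.4 + 2 + 7.5 = 2

2


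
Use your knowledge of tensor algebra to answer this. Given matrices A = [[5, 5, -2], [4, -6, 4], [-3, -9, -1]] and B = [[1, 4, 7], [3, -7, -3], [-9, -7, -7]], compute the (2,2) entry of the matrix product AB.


(AB)_{ij} = sum_k A_{ik} B_{kj}.
For i=2, j=2:
A_{21} * B_{12} = 4 * 4 = 16
A_{22} * B_{22} = -6 * -7 = 42
A_{23} * B_{32} = 4 * -7 = -28
Sum = 16 + 42 + -28 = 30

30


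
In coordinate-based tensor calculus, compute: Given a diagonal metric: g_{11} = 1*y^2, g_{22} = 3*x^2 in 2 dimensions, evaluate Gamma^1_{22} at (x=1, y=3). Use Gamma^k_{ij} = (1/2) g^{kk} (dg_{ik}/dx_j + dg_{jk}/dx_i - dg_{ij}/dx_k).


For a diagonal metric, Gamma^k_{ij} = (1/2) g^{kk} (dg_{ik}/dx_j + dg_{jk}/dx_i - dg_{ij}/dx_k).
The metric is diagonal, so g_{ab} = 0 for a != b.
At the given point: g_{11} = 9, g_{22} = 3
g^{11} = 1/9
dg_{21}/dx_2 = 0 (off-diagonal)
dg_{21}/dx_2 = 0 (off-diagonal)
dg_{22}/dx_1 = dg_{22}/dx_1 = 6
Numerator = 0 + 0 - 6 = -6
Gamma^1_{22} = -6 / (2 * 9) = -1/3

-1/3


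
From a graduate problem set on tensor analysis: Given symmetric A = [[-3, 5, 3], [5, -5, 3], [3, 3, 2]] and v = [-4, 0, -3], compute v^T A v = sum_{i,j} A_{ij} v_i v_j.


First compute Av:
(Av)_1 = -3*-4 + 5*0 + 3*-3 = 3
(Av)_2 = 5*-4 + -5*0 + 3*-3 = -29
(Av)_3 = 3*-4 + 3*0 + 2*-3 = -18
Av = [3, -29, -18]
Then v^T (Av) = -4*3 + 0*-29 + -3*-18
= -12 + 0 + 54 = 42

42


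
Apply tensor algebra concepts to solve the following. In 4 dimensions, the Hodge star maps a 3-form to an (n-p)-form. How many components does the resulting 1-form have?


The Hodge dual of a p-form on an n-dimensional manifold is an (n-p)-form.
n = 4, p = 3, so dual degree = 4 - 3 = 1
The number of components is C(n, n-p) = C(4, 1) = 4

4


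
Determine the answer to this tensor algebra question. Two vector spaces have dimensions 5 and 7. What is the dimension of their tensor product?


The dimension of a tensor product is the product of dimensions.
dim(V) = 5, dim(W) = 7
dim(V (x) W) = 5 * 7 = 35

35


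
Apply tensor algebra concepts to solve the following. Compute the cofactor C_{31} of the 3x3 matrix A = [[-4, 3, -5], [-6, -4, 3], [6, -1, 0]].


To find cofactor C_{31}, delete row 3 and column 1.
The resulting 2x2 submatrix is: [[3, -5], [-4, 3]]
Minor M_{31} = 3*3 - -5*-4
  = 9 - 20 = -11
Sign = (-1)^(3+1) = (-1)^4 = 1
Cofactor C_{31} = 1 * -11 = -11

-11


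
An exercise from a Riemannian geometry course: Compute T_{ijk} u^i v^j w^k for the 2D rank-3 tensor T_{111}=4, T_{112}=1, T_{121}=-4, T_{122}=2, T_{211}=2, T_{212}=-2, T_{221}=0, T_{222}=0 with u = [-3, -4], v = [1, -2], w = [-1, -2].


S = sum over i,j,k of T_{ijk} u_i v_j w_k. Expanding all 8 terms:
T_{111}*u_1*v_1*w_1 = 4*-3*1*-1 = 12  (running total: 12)
T_{112}*u_1*v_1*w_2 = 1*-3*1*-2 = 6  (running total: 18)
T_{121}*u_1*v_2*w_1 = -4*-3*-2*-1 = 24  (running total: 42)
T_{122}*u_1*v_2*w_2 = 2*-3*-2*-2 = -24  (running total: 18)
T_{211}*u_2*v_1*w_1 = 2*-4*1*-1 = 8  (running total: 26)
T_{212}*u_2*v_1*w_2 = -2*-4*1*-2 = -16  (running total: 10)
T_{221}*u_2*v_2*w_1 = 0*-4*-2*-1 = 0  (running total: 10)
T_{222}*u_2*v_2*w_2 = 0*-4*-2*-2 = 0  (running total: 10)
S = 10

10


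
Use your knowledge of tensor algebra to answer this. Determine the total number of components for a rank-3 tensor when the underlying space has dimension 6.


The number of components of a rank-r tensor in d dimensions is d^r.
Here d = 6 and r = 3.
6^3 = 216

216


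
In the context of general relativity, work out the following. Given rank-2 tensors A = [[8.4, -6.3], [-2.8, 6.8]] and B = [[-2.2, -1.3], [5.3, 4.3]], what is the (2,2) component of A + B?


Tensor addition is component-wise: (A + B)_{ij} = A_{ij} + B_{ij}.
A_{22} = 6.8
B_{22} = 4.3
(A + B)_{22} = 6.8 + 4.3 = 11.1

11.1


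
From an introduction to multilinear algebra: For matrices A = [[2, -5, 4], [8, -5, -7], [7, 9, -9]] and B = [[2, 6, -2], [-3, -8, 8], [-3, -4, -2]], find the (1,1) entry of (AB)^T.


(AB)^T_{ij} = (AB)_{ji} = sum_k A_{jk} B_{ki}.
For i=1, j=1 we need (AB)_{11}:
A_{11} * B_{11} = 2 * 2 = 4
A_{12} * B_{21} = -5 * -3 = 15
A_{13} * B_{31} = 4 * -3 = -12
Sum = 4 + 15 + -12 = 7

7


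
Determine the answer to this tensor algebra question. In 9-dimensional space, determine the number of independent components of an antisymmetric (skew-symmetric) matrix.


An antisymmetric rank-2 tensor satisfies A_{ij} = -A_{ji}, so diagonal entries are zero.
The independent components are the upper-triangular entries: C(n, 2) = n(n-1)/2.
n = 9
C(9, 2) = 9 * 8 / 2 = 72 / 2 = 36

36


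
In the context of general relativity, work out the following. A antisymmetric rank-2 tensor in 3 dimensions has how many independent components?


A antisymmetric rank-2 tensor in d dimensions has d(d-1)/2 independent components.
d = 3
d(d-1)/2 = 3 * 2 / 2 = 6 / 2 = 3

3


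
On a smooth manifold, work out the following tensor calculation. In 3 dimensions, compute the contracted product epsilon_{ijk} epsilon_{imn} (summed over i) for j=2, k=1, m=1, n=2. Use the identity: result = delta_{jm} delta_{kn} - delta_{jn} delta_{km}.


Using the identity: epsilon_{ijk} epsilon_{imn} = delta_{jm} delta_{kn} - delta_{jn} delta_{km}.
delta_{21} = 0
delta_{12} = 0
delta_{22} = 1
delta_{11} = 1
Result = 0 * 0 - 1 * 1 = 0 - 1 = -1

-1


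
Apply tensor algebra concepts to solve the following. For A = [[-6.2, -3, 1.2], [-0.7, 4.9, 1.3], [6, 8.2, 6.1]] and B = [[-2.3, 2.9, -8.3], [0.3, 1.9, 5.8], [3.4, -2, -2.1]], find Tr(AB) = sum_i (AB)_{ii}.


Tr(AB) = sum_i (AB)_{ii} where (AB)_{ii} = sum_k A_{ik} B_{ki}.
(AB)_{11} = -6.2*-2.3 + -3*0.3 + 1.2*3.4 = 17.44
(AB)_{22} = -0.7*2.9 + 4.9*1.9 + 1.3*-2 = 4.68
(AB)_{33} = 6*-8.3 + 8.2*5.8 + 6.1*-2.1 = -15.05
Tr(AB) = 17.44 + 4.68 + -15.05 = 7.07

7.07


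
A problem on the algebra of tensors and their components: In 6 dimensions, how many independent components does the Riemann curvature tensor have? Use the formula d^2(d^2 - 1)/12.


The Riemann tensor in d dimensions has d^2(d^2 - 1)/12 independent components.
d = 6, so d^2 = 36
d^2 - 1 = 35
d^2(d^2 - 1) = 36 * 35 = 1260
Divide by 12: 1260 / 12 = 105

105


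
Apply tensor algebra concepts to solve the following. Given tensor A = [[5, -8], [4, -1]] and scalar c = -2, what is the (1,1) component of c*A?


Scalar multiplication: (cA)_{ij} = c * A_{ij}.
c = -2
A_{11} = 5
(cA)_{11} = -2 * 5 = -10

-10


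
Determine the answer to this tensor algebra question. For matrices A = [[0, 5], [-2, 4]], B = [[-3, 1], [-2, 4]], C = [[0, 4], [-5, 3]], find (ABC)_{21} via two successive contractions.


(ABC)_{21} = sum_m (AB)_{2m} C_{m1}. First compute row 2 of AB.
(AB)_{21} = -2*-3 + 4*-2 = -2
(AB)_{22} = -2*1 + 4*4 = 14
Now contract with column 1 of C:
(AB)_{21} * C_{11} = -2 * 0 = 0
(AB)_{22} * C_{21} = 14 * -5 = -70
(ABC)_{21} = 0 + -70 = -70

-70


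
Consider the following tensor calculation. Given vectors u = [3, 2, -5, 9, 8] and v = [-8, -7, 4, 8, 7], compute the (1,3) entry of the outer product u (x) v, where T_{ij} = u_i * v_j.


The outer product entry T_{ij} = u_i * v_j.
We need i=1, j=3.
u_1 = 3, v_3 = 4
T_{1,3} = 3 * 4 = 12

12


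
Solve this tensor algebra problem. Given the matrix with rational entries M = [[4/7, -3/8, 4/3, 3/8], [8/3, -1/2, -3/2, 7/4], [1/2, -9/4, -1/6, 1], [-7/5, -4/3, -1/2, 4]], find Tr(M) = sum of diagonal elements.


The trace is the sum of diagonal entries.
Diagonal: M[1,1] = 4/7, M[2,2] = -1/2, M[3,3] = -1/6, M[4,4] = 4
Tr(M) = 4/7 + -1/2 + -1/6 + 4
Computing step by step:
After adding M[1,1]: 4/7
After adding M[2,2]: 1/14
After adding M[3,3]: -2/21
After adding M[4,4]: 82/21
Tr(M) = 82/21

82/21
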